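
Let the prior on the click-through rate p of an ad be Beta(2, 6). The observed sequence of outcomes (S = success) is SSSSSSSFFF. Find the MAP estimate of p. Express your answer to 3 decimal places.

Prior: Beta(2, 6).
Data: 7 successes in 10 trials (from the sequence). The binomial likelihood contributes p^7(1−p)^3, so the posterior is Beta(2+7, 6+3) = Beta(9, 9).
For Beta(a, b) with a, b > 1 the mode is (a−1)/(a+b−2) = 8/16 ≈ 0.500.

p̂_MAP = 0.500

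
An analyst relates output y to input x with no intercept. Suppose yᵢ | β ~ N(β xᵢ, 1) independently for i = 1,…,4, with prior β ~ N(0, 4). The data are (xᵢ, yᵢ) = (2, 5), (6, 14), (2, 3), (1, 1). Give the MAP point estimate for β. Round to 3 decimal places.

β̂_MAP = 2.232

log p(β | y) = −Σ(yᵢ − βxᵢ)²/(2·1) − β²/(2·4) + const.
Setting the derivative to zero: Σxᵢ(yᵢ − βxᵢ)/1 − β/4 = 0, so β = Σxᵢyᵢ / (Σxᵢ² + σ²/τ²).
Σxᵢyᵢ = 2·5 + 6·14 + 2·3 + 1·1 = 101; Σxᵢ² = 45; σ²/τ² = 0.25.
β̂_MAP = 101 / (45 + 0.25) = 101/45.25 ≈ 2.232.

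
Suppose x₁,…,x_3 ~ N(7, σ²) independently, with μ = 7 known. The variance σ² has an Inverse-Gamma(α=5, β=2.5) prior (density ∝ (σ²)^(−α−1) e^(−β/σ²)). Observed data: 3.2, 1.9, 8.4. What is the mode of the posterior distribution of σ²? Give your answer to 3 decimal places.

σ̂²_MAP = 3.161

Sum of squared deviations about the known mean: SS = (3.2−7)² + (1.9−7)² + (8.4−7)² = 42.41.
The Normal likelihood contributes (σ²)^(−n/2) exp(−SS/(2σ²)), so the posterior is Inverse-Gamma(α + n/2, β + SS/2) = Inverse-Gamma(6.5, 23.705).
The mode of Inverse-Gamma(a, b) is b/(a+1) = 23.705/7.5 ≈ 3.161.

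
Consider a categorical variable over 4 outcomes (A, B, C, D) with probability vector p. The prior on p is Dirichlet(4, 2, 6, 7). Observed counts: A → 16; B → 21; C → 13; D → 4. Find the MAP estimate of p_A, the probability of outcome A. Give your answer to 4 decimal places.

MAP estimate of p_A = 0.2754

The posterior is Dirichlet(αᵢ + nᵢ) = Dirichlet(20, 23, 19, 11).
For a Dirichlet(a₁,…,a_K) with all aᵢ > 1, the mode has j-th component (aⱼ − 1)/(Σaᵢ − K).
Here Σaᵢ = 73 and K = 4, so p_A = (20 − 1)/(73 − 4) = 19/69 ≈ 0.2754.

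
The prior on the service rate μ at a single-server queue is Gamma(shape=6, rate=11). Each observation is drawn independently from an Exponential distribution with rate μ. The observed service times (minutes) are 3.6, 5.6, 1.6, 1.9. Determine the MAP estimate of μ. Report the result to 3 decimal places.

μ̂_MAP = 0.380

The Exponential(rate=μ) likelihood is ∝ μ^n e^(−μΣtᵢ). Here n = 4 and Σtᵢ = 3.6 + 5.6 + 1.6 + 1.9 = 12.7.
Posterior ∝ μ^5e^(−11μ) · μ^4e^(−12.7μ) = μ^9e^(−23.7μ), i.e. Gamma(10, 23.7).
Mode = (a−1)/b = 9/23.7 ≈ 0.380.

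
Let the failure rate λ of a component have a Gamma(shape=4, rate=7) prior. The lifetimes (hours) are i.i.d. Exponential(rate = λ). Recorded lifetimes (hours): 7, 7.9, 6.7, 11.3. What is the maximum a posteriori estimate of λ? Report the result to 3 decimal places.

λ̂_MAP = 0.175

The Exponential(rate=λ) likelihood is ∝ λ^n e^(−λΣtᵢ). Here n = 4 and Σtᵢ = 7 + 7.9 + 6.7 + 11.3 = 32.9.
Posterior ∝ λ^3e^(−7λ) · λ^4e^(−32.9λ) = λ^7e^(−39.9λ), i.e. Gamma(8, 39.9).
Mode = (a−1)/b = 7/39.9 ≈ 0.175.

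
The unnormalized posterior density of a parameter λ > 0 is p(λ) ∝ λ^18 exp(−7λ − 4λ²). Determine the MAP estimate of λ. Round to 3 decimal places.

λ̂_MAP = 1.125

ℓ'(λ) = 18/λ − 7 − 8λ. Setting this to zero and multiplying by λ: 8λ² + 7λ − 18 = 0.
λ = (−7 + √(7² + 4·8·18)) / (2·8) = (−7 + √625) / 16 = (−7 + 25)/16 = 9/8.
ℓ''(λ) = −18/λ² − 8 < 0, confirming a maximum.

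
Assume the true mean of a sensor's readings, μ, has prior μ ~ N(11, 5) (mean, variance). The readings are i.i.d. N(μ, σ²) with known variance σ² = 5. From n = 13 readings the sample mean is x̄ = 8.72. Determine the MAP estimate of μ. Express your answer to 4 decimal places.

μ̂_MAP = 8.8829

n = 13, x̄ = 8.72.
For a Normal prior and Normal likelihood with known variance, the posterior is Normal; its mode equals its mean, the precision-weighted average.
Prior precision 1/σ₀² = 1/5 = 0.2; data precision n/σ² = 13/5 = 2.6.
μ̂ = (0.2·11 + 2.6·8.72) / (0.2 + 2.6) = 24.872/2.8 = 3109/350 ≈ 8.8829.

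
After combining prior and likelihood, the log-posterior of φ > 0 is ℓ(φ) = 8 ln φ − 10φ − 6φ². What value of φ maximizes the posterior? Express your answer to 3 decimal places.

ℓ'(φ) = 8/φ − 10 − 12φ. Setting this to zero and multiplying by φ: 12φ² + 10φ − 8 = 0.
φ = (−10 + √(10² + 4·12·8)) / (2·12) = (−10 + √484) / 24 = (−10 + 22)/24 = 1/2.
ℓ''(φ) = −8/φ² − 12 < 0, confirming a maximum.

φ̂_MAP = 0.500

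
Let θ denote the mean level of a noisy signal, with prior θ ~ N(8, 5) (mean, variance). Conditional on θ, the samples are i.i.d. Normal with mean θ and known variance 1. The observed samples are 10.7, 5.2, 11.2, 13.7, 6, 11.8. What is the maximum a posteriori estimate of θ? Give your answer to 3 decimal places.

θ̂_MAP = 9.710

n = 6; x̄ = (10.7 + 5.2 + 11.2 + 13.7 + 6 + 11.8)/6 = 58.6/6 = 293/30 ≈ 9.7667.
For a Normal prior and Normal likelihood with known variance, the posterior is Normal; its mode equals its mean, the precision-weighted average.
Prior precision 1/σ₀² = 1/5 = 0.2; data precision n/σ² = 6/1 = 6.
θ̂ = (0.2·8 + 6·(293/30)) / (0.2 + 6) = 60.2/6.2 = 301/31 ≈ 9.710.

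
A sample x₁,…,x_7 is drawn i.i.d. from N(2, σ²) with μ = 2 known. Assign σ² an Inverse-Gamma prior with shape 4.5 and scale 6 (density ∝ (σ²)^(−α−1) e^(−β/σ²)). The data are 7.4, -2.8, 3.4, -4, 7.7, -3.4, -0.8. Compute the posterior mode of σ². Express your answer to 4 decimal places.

Sum of squared deviations about the known mean: SS = (7.4−2)² + (-2.8−2)² + (3.4−2)² + (-4−2)² + (7.7−2)² + (-3.4−2)² + (-0.8−2)² = 159.65.
The Normal likelihood contributes (σ²)^(−n/2) exp(−SS/(2σ²)), so the posterior is Inverse-Gamma(α + n/2, β + SS/2) = Inverse-Gamma(8, 85.825).
The mode of Inverse-Gamma(a, b) is b/(a+1) = 85.825/9 ≈ 9.5361.

σ̂²_MAP = 9.5361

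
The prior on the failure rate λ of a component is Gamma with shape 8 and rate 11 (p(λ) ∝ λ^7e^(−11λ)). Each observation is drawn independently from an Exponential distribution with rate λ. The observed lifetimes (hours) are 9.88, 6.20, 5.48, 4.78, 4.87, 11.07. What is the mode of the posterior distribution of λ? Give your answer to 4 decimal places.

λ̂_MAP = 0.2440

The Exponential(rate=λ) likelihood is ∝ λ^n e^(−λΣtᵢ). Here n = 6 and Σtᵢ = 9.88 + 6.20 + 5.48 + 4.78 + 4.87 + 11.07 = 42.28.
Posterior ∝ λ^7e^(−11λ) · λ^6e^(−42.28λ) = λ^13e^(−53.28λ), i.e. Gamma(14, 53.28).
Mode = (a−1)/b = 13/53.28 ≈ 0.2440.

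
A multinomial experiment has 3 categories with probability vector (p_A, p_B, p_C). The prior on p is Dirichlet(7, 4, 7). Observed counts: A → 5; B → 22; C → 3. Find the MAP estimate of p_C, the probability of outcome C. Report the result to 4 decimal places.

The posterior is Dirichlet(αᵢ + nᵢ) = Dirichlet(12, 26, 10).
For a Dirichlet(a₁,…,a_K) with all aᵢ > 1, the mode has j-th component (aⱼ − 1)/(Σaᵢ − K).
Here Σaᵢ = 48 and K = 3, so p_C = (10 − 1)/(48 − 3) = 9/45 ≈ 0.2000.

MAP estimate of p_C = 0.2000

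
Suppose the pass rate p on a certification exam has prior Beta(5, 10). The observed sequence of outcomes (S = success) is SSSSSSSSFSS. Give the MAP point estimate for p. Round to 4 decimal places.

p̂_MAP = 0.5833

Prior: Beta(5, 10).
Data: 10 successes in 11 trials (from the sequence). The binomial likelihood contributes p^10(1−p)^1, so the posterior is Beta(5+10, 10+1) = Beta(15, 11).
For Beta(a, b) with a, b > 1 the mode is (a−1)/(a+b−2) = 14/24 ≈ 0.5833.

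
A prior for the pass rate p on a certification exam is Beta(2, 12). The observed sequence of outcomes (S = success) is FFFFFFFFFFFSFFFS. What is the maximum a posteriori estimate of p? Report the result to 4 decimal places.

p̂_MAP = 0.1071

Prior: Beta(2, 12).
Data: 2 successes in 16 trials (from the sequence). The binomial likelihood contributes p^2(1−p)^14, so the posterior is Beta(2+2, 12+14) = Beta(4, 26).
For Beta(a, b) with a, b > 1 the mode is (a−1)/(a+b−2) = 3/28 ≈ 0.1071.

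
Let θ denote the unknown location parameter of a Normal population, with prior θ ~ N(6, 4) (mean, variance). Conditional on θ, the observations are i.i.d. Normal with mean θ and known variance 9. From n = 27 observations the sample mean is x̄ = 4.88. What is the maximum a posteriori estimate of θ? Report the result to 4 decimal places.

θ̂_MAP = 4.9662

n = 27, x̄ = 4.88.
For a Normal prior and Normal likelihood with known variance, the posterior is Normal; its mode equals its mean, the precision-weighted average.
Prior precision 1/σ₀² = 1/4 = 0.25; data precision n/σ² = 27/9 = 3.
θ̂ = (0.25·6 + 3·4.88) / (0.25 + 3) = 16.14/3.25 = 1614/325 ≈ 4.9662.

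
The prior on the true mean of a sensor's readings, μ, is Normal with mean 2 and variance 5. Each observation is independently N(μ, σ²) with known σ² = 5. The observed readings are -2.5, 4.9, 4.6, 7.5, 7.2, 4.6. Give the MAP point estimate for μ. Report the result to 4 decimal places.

μ̂_MAP = 4.0429

n = 6; x̄ = ((-2.5) + 4.9 + 4.6 + 7.5 + 7.2 + 4.6)/6 = 26.3/6 = 263/60 ≈ 4.3833.
For a Normal prior and Normal likelihood with known variance, the posterior is Normal; its mode equals its mean, the precision-weighted average.
Prior precision 1/σ₀² = 1/5 = 0.2; data precision n/σ² = 6/5 = 1.2.
μ̂ = (0.2·2 + 1.2·(263/60)) / (0.2 + 1.2) = 5.66/1.4 = 283/70 ≈ 4.0429.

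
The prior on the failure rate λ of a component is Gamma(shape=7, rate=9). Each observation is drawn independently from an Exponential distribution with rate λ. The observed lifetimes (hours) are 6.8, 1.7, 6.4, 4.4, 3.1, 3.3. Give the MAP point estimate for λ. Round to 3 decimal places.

λ̂_MAP = 0.346

The Exponential(rate=λ) likelihood is ∝ λ^n e^(−λΣtᵢ). Here n = 6 and Σtᵢ = 6.8 + 1.7 + 6.4 + 4.4 + 3.1 + 3.3 = 25.7.
Posterior ∝ λ^6e^(−9λ) · λ^6e^(−25.7λ) = λ^12e^(−34.7λ), i.e. Gamma(13, 34.7).
Mode = (a−1)/b = 12/34.7 ≈ 0.346.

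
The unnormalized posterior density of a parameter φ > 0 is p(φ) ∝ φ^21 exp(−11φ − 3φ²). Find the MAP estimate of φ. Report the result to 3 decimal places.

ℓ'(φ) = 21/φ − 11 − 6φ. Setting this to zero and multiplying by φ: 6φ² + 11φ − 21 = 0.
φ = (−11 + √(11² + 4·6·21)) / (2·6) = (−11 + √625) / 12 = (−11 + 25)/12 = 7/6.
ℓ''(φ) = −21/φ² − 6 < 0, confirming a maximum.

φ̂_MAP = 1.167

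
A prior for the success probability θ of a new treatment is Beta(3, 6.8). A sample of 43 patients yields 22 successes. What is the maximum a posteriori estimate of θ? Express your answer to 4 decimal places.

θ̂_MAP = 0.4724

Prior: Beta(3, 6.8).
Data: 22 successes in 43 trials. The binomial likelihood contributes θ^22(1−θ)^21, so the posterior is Beta(3+22, 6.8+21) = Beta(25, 27.8).
For Beta(a, b) with a, b > 1 the mode is (a−1)/(a+b−2) = 24/50.8 ≈ 0.4724.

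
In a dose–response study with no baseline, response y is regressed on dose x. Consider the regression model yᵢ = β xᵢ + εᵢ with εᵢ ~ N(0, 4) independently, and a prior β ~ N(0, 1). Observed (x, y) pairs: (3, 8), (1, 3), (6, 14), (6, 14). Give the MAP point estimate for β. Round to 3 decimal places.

log p(β | y) = −Σ(yᵢ − βxᵢ)²/(2·4) − β²/(2·1) + const.
Setting the derivative to zero: Σxᵢ(yᵢ − βxᵢ)/4 − β/1 = 0, so β = Σxᵢyᵢ / (Σxᵢ² + σ²/τ²).
Σxᵢyᵢ = 3·8 + 1·3 + 6·14 + 6·14 = 195; Σxᵢ² = 82; σ²/τ² = 4.
β̂_MAP = 195 / (82 + 4) = 195/86 ≈ 2.267.

β̂_MAP = 2.267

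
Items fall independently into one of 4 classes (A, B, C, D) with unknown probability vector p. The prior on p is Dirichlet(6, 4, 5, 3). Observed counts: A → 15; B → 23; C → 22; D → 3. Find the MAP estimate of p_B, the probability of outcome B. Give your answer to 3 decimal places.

The posterior is Dirichlet(αᵢ + nᵢ) = Dirichlet(21, 27, 27, 6).
For a Dirichlet(a₁,…,a_K) with all aᵢ > 1, the mode has j-th component (aⱼ − 1)/(Σaᵢ − K).
Here Σaᵢ = 81 and K = 4, so p_B = (27 − 1)/(81 − 4) = 26/77 ≈ 0.338.

MAP estimate of p_B = 0.338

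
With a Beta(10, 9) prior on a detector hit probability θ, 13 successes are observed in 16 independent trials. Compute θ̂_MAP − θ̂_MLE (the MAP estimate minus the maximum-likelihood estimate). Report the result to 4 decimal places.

Posterior is Beta(23, 12); MAP = (23−1)/(35−2) = 22/33 ≈ 0.66667.
MLE ignores the prior: θ̂_MLE = k/n = 13/16 ≈ 0.81250.
Difference = 22/33 − 13/16 = -7/48 ≈ -0.1458.

MAP − MLE = -0.1458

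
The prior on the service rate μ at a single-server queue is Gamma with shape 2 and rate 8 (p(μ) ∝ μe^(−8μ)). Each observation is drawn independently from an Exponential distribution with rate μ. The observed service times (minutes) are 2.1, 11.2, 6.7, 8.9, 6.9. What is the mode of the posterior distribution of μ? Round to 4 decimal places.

μ̂_MAP = 0.1370

The Exponential(rate=μ) likelihood is ∝ μ^n e^(−μΣtᵢ). Here n = 5 and Σtᵢ = 2.1 + 11.2 + 6.7 + 8.9 + 6.9 = 35.8.
Posterior ∝ μe^(−8μ) · μ^5e^(−35.8μ) = μ^6e^(−43.8μ), i.e. Gamma(7, 43.8).
Mode = (a−1)/b = 6/43.8 ≈ 0.1370.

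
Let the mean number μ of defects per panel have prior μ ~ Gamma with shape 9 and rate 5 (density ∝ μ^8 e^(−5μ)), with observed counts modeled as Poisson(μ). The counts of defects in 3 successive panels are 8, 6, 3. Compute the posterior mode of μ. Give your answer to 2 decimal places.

Σxᵢ = 8+6+3 = 17, with n = 3.
Posterior ∝ μ^8e^(−5μ) · μ^17e^(−3μ) = μ^25e^(−8μ), i.e. Gamma(shape=26, rate=8).
The mode of a Gamma(a, b) with a ≥ 1 (shape–rate) is (a−1)/b = 25/8 ≈ 3.13.

μ̂_MAP = 3.13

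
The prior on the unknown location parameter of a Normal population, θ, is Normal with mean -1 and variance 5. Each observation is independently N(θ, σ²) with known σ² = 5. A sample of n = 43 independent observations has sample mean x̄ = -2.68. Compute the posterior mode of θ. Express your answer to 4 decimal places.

n = 43, x̄ = -2.68.
For a Normal prior and Normal likelihood with known variance, the posterior is Normal; its mode equals its mean, the precision-weighted average.
Prior precision 1/σ₀² = 1/5 = 0.2; data precision n/σ² = 43/5 = 8.6.
θ̂ = (0.2·(-1) + 8.6·(-2.68)) / (0.2 + 8.6) = (-23.248)/8.8 = -1453/550 ≈ -2.6418.

θ̂_MAP = -2.6418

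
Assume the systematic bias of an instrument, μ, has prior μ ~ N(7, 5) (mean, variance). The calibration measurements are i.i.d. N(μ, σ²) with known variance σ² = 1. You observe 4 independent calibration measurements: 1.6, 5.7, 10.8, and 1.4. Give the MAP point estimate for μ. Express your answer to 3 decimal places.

μ̂_MAP = 4.976

n = 4; x̄ = (1.6 + 5.7 + 10.8 + 1.4)/4 = 19.5/4 = 4.875.
For a Normal prior and Normal likelihood with known variance, the posterior is Normal; its mode equals its mean, the precision-weighted average.
Prior precision 1/σ₀² = 1/5 = 0.2; data precision n/σ² = 4/1 = 4.
μ̂ = (0.2·7 + 4·4.875) / (0.2 + 4) = 20.9/4.2 = 209/42 ≈ 4.976.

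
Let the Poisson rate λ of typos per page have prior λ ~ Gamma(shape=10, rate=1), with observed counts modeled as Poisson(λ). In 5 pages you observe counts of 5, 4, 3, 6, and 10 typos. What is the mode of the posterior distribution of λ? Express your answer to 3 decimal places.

λ̂_MAP = 6.167

Σxᵢ = 5+4+3+6+10 = 28, with n = 5.
Posterior ∝ λ^9e^(−1λ) · λ^28e^(−5λ) = λ^37e^(−6λ), i.e. Gamma(shape=38, rate=6).
The mode of a Gamma(a, b) with a ≥ 1 (shape–rate) is (a−1)/b = 37/6 ≈ 6.167.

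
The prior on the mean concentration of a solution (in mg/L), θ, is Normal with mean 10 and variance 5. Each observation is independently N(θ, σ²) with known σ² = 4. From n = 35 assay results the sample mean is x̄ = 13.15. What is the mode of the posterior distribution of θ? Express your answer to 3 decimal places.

n = 35, x̄ = 13.15.
For a Normal prior and Normal likelihood with known variance, the posterior is Normal; its mode equals its mean, the precision-weighted average.
Prior precision 1/σ₀² = 1/5 = 0.2; data precision n/σ² = 35/4 = 8.75.
θ̂ = (0.2·10 + 8.75·13.15) / (0.2 + 8.75) = 117.0625/8.95 = 9365/716 ≈ 13.080.

θ̂_MAP = 13.080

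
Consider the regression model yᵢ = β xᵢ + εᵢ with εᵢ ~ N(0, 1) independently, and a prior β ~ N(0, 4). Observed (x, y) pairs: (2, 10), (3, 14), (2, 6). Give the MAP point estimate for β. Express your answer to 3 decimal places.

log p(β | y) = −Σ(yᵢ − βxᵢ)²/(2·1) − β²/(2·4) + const.
Setting the derivative to zero: Σxᵢ(yᵢ − βxᵢ)/1 − β/4 = 0, so β = Σxᵢyᵢ / (Σxᵢ² + σ²/τ²).
Σxᵢyᵢ = 2·10 + 3·14 + 2·6 = 74; Σxᵢ² = 17; σ²/τ² = 0.25.
β̂_MAP = 74 / (17 + 0.25) = 74/17.25 ≈ 4.290.

β̂_MAP = 4.290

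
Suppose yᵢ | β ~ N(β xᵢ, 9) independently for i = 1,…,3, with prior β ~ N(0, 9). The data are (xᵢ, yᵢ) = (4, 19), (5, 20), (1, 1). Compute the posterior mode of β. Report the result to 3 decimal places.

log p(β | y) = −Σ(yᵢ − βxᵢ)²/(2·9) − β²/(2·9) + const.
Setting the derivative to zero: Σxᵢ(yᵢ − βxᵢ)/9 − β/9 = 0, so β = Σxᵢyᵢ / (Σxᵢ² + σ²/τ²).
Σxᵢyᵢ = 4·19 + 5·20 + 1·1 = 177; Σxᵢ² = 42; σ²/τ² = 1.
β̂_MAP = 177 / (42 + 1) = 177/43 ≈ 4.116.

β̂_MAP = 4.116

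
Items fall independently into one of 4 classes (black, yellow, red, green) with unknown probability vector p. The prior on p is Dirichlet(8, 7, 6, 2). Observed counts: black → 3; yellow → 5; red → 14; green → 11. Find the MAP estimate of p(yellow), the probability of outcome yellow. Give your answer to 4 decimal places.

MAP estimate of p(yellow) = 0.2115

The posterior is Dirichlet(αᵢ + nᵢ) = Dirichlet(11, 12, 20, 13).
For a Dirichlet(a₁,…,a_K) with all aᵢ > 1, the mode has j-th component (aⱼ − 1)/(Σaᵢ − K).
Here Σaᵢ = 56 and K = 4, so p(yellow) = (12 − 1)/(56 − 4) = 11/52 ≈ 0.2115.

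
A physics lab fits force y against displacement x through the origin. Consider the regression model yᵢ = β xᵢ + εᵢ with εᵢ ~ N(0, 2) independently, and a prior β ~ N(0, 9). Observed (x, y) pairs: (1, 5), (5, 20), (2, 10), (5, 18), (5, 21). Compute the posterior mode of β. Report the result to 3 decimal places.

β̂_MAP = 3.989

log p(β | y) = −Σ(yᵢ − βxᵢ)²/(2·2) − β²/(2·9) + const.
Setting the derivative to zero: Σxᵢ(yᵢ − βxᵢ)/2 − β/9 = 0, so β = Σxᵢyᵢ / (Σxᵢ² + σ²/τ²).
Σxᵢyᵢ = 1·5 + 5·20 + 2·10 + 5·18 + 5·21 = 320; Σxᵢ² = 80; σ²/τ² = 2/9.
β̂_MAP = 320 / (80 + 2/9) = 320/(722/9) = 1440/361 ≈ 3.989.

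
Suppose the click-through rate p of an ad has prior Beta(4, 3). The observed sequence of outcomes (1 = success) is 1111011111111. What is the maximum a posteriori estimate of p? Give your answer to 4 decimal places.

p̂_MAP = 0.8333

Prior: Beta(4, 3).
Data: 12 successes in 13 trials (from the sequence). The binomial likelihood contributes p^12(1−p)^1, so the posterior is Beta(4+12, 3+1) = Beta(16, 4).
For Beta(a, b) with a, b > 1 the mode is (a−1)/(a+b−2) = 15/18 ≈ 0.8333.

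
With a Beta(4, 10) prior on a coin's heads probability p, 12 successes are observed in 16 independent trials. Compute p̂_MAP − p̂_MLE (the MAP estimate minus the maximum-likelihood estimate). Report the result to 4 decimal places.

MAP − MLE = -0.2143

Posterior is Beta(16, 14); MAP = (16−1)/(30−2) = 15/28 ≈ 0.53571.
MLE ignores the prior: p̂_MLE = k/n = 12/16 ≈ 0.75000.
Difference = 15/28 − 12/16 = -3/14 ≈ -0.2143.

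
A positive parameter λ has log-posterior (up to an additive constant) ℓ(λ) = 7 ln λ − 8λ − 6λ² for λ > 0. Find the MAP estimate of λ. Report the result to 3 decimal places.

λ̂_MAP = 0.500

ℓ'(λ) = 7/λ − 8 − 12λ. Setting this to zero and multiplying by λ: 12λ² + 8λ − 7 = 0.
λ = (−8 + √(8² + 4·12·7)) / (2·12) = (−8 + √400) / 24 = (−8 + 20)/24 = 1/2.
ℓ''(λ) = −7/λ² − 12 < 0, confirming a maximum.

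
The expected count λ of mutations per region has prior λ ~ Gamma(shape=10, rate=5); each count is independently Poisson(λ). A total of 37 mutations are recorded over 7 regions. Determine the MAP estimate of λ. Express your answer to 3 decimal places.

Σxᵢ = 37, n = 7.
Posterior ∝ λ^9e^(−5λ) · λ^37e^(−7λ) = λ^46e^(−12λ), i.e. Gamma(shape=47, rate=12).
The mode of a Gamma(a, b) with a ≥ 1 (shape–rate) is (a−1)/b = 46/12 ≈ 3.833.

λ̂_MAP = 3.833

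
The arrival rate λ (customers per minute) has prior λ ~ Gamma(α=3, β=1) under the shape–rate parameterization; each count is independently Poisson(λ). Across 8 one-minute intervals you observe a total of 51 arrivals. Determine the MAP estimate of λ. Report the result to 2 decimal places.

Σxᵢ = 51, n = 8.
Posterior ∝ λ^2e^(−1λ) · λ^51e^(−8λ) = λ^53e^(−9λ), i.e. Gamma(shape=54, rate=9).
The mode of a Gamma(a, b) with a ≥ 1 (shape–rate) is (a−1)/b = 53/9 ≈ 5.89.

λ̂_MAP = 5.89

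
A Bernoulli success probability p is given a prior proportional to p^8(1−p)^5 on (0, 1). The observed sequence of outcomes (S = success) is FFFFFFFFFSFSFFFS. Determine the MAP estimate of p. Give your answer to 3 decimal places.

The prior density ∝ p^8(1−p)^5 is the kernel of Beta(9, 6).
Data: 3 successes in 16 trials (from the sequence). The binomial likelihood contributes p^3(1−p)^13, so the posterior is Beta(9+3, 6+13) = Beta(12, 19).
For Beta(a, b) with a, b > 1 the mode is (a−1)/(a+b−2) = 11/29 ≈ 0.379.

p̂_MAP = 0.379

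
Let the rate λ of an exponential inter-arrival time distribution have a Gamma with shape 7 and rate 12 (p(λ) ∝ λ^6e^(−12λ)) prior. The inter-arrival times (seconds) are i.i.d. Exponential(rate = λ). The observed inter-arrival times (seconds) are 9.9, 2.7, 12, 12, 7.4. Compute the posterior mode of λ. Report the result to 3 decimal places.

The Exponential(rate=λ) likelihood is ∝ λ^n e^(−λΣtᵢ). Here n = 5 and Σtᵢ = 9.9 + 2.7 + 12 + 12 + 7.4 = 44.
Posterior ∝ λ^6e^(−12λ) · λ^5e^(−44λ) = λ^11e^(−56λ), i.e. Gamma(12, 56).
Mode = (a−1)/b = 11/56 ≈ 0.196.

λ̂_MAP = 0.196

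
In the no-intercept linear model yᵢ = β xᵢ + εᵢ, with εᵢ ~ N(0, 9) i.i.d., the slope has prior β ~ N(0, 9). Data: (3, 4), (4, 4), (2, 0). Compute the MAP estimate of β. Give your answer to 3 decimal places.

log p(β | y) = −Σ(yᵢ − βxᵢ)²/(2·9) − β²/(2·9) + const.
Setting the derivative to zero: Σxᵢ(yᵢ − βxᵢ)/9 − β/9 = 0, so β = Σxᵢyᵢ / (Σxᵢ² + σ²/τ²).
Σxᵢyᵢ = 3·4 + 4·4 + 2·0 = 28; Σxᵢ² = 29; σ²/τ² = 1.
β̂_MAP = 28 / (29 + 1) = 28/30 ≈ 0.933.

β̂_MAP = 0.933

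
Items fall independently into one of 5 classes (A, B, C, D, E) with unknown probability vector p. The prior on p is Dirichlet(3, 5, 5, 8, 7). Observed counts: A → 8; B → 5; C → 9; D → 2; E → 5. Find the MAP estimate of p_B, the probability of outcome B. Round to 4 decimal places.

MAP estimate of p_B = 0.1731

The posterior is Dirichlet(αᵢ + nᵢ) = Dirichlet(11, 10, 14, 10, 12).
For a Dirichlet(a₁,…,a_K) with all aᵢ > 1, the mode has j-th component (aⱼ − 1)/(Σaᵢ − K).
Here Σaᵢ = 57 and K = 5, so p_B = (10 − 1)/(57 − 5) = 9/52 ≈ 0.1731.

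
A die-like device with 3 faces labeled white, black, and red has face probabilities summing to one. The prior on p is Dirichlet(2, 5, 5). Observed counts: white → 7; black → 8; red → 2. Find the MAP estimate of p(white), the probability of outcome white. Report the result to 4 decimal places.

MAP estimate of p(white) = 0.3077

The posterior is Dirichlet(αᵢ + nᵢ) = Dirichlet(9, 13, 7).
For a Dirichlet(a₁,…,a_K) with all aᵢ > 1, the mode has j-th component (aⱼ − 1)/(Σaᵢ − K).
Here Σaᵢ = 29 and K = 3, so p(white) = (9 − 1)/(29 − 3) = 8/26 ≈ 0.3077.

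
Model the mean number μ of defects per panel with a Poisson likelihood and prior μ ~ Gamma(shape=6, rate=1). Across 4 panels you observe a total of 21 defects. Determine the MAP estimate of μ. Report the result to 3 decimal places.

Σxᵢ = 21, n = 4.
Posterior ∝ μ^5e^(−1μ) · μ^21e^(−4μ) = μ^26e^(−5μ), i.e. Gamma(shape=27, rate=5).
The mode of a Gamma(a, b) with a ≥ 1 (shape–rate) is (a−1)/b = 26/5 ≈ 5.200.

μ̂_MAP = 5.200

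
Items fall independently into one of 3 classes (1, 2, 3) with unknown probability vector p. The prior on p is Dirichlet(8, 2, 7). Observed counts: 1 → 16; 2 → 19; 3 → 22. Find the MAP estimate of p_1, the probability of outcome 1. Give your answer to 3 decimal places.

The posterior is Dirichlet(αᵢ + nᵢ) = Dirichlet(24, 21, 29).
For a Dirichlet(a₁,…,a_K) with all aᵢ > 1, the mode has j-th component (aⱼ − 1)/(Σaᵢ − K).
Here Σaᵢ = 74 and K = 3, so p_1 = (24 − 1)/(74 − 3) = 23/71 ≈ 0.324.

MAP estimate: 0.324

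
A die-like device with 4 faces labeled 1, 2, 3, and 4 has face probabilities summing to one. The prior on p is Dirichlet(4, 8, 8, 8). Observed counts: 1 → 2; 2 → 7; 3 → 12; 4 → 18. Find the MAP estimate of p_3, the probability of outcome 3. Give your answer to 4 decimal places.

The posterior is Dirichlet(αᵢ + nᵢ) = Dirichlet(6, 15, 20, 26).
For a Dirichlet(a₁,…,a_K) with all aᵢ > 1, the mode has j-th component (aⱼ − 1)/(Σaᵢ − K).
Here Σaᵢ = 67 and K = 4, so p_3 = (20 − 1)/(67 − 4) = 19/63 ≈ 0.3016.

MAP estimate: 0.3016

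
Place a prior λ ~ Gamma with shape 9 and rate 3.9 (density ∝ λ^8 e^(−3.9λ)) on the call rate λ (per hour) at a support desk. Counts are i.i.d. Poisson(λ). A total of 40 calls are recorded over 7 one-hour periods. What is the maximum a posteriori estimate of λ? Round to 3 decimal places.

Σxᵢ = 40, n = 7.
Posterior ∝ λ^8e^(−3.9λ) · λ^40e^(−7λ) = λ^48e^(−10.9λ), i.e. Gamma(shape=49, rate=10.9).
The mode of a Gamma(a, b) with a ≥ 1 (shape–rate) is (a−1)/b = 48/10.9 ≈ 4.404.

λ̂_MAP = 4.404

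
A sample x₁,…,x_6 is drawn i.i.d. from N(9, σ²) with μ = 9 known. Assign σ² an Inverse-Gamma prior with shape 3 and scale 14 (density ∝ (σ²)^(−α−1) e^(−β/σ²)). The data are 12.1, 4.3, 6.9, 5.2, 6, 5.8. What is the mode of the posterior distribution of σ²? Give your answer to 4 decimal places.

σ̂²_MAP = 6.9850

Sum of squared deviations about the known mean: SS = (12.1−9)² + (4.3−9)² + (6.9−9)² + (5.2−9)² + (6−9)² + (5.8−9)² = 69.79.
The Normal likelihood contributes (σ²)^(−n/2) exp(−SS/(2σ²)), so the posterior is Inverse-Gamma(α + n/2, β + SS/2) = Inverse-Gamma(6, 48.895).
The mode of Inverse-Gamma(a, b) is b/(a+1) = 48.895/7 ≈ 6.9850.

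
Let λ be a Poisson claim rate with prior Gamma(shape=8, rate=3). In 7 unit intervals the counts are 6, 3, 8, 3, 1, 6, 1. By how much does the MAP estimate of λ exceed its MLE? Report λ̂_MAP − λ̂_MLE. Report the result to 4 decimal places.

MAP − MLE = -0.5000

Σxᵢ = 28. Posterior is Gamma(36, 10); MAP = (36−1)/10 = 35/10 ≈ 3.50000.
MLE = x̄ = 28/7 ≈ 4.00000.
Difference = 35/10 − 28/7 = -1/2 ≈ -0.5000.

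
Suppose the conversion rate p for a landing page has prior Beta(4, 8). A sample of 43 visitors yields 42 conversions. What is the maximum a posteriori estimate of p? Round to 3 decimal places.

Prior: Beta(4, 8).
Data: 42 successes in 43 trials. The binomial likelihood contributes p^42(1−p)^1, so the posterior is Beta(4+42, 8+1) = Beta(46, 9).
For Beta(a, b) with a, b > 1 the mode is (a−1)/(a+b−2) = 45/53 ≈ 0.849.

p̂_MAP = 0.849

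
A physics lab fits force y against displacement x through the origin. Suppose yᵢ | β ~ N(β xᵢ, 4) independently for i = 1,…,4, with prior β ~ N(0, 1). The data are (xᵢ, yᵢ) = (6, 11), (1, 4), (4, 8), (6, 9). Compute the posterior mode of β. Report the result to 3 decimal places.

log p(β | y) = −Σ(yᵢ − βxᵢ)²/(2·4) − β²/(2·1) + const.
Setting the derivative to zero: Σxᵢ(yᵢ − βxᵢ)/4 − β/1 = 0, so β = Σxᵢyᵢ / (Σxᵢ² + σ²/τ²).
Σxᵢyᵢ = 6·11 + 1·4 + 4·8 + 6·9 = 156; Σxᵢ² = 89; σ²/τ² = 4.
β̂_MAP = 156 / (89 + 4) = 156/93 ≈ 1.677.

β̂_MAP = 1.677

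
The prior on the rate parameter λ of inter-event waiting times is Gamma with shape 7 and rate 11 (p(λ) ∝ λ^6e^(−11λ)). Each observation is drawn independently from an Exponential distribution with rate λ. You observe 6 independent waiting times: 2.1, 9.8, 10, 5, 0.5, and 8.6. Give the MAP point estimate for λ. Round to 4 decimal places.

The Exponential(rate=λ) likelihood is ∝ λ^n e^(−λΣtᵢ). Here n = 6 and Σtᵢ = 2.1 + 9.8 + 10 + 5 + 0.5 + 8.6 = 36.
Posterior ∝ λ^6e^(−11λ) · λ^6e^(−36λ) = λ^12e^(−47λ), i.e. Gamma(13, 47).
Mode = (a−1)/b = 12/47 ≈ 0.2553.

λ̂_MAP = 0.2553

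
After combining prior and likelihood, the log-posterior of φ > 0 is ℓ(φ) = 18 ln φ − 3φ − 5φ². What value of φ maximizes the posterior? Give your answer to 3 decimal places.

ℓ'(φ) = 18/φ − 3 − 10φ. Setting this to zero and multiplying by φ: 10φ² + 3φ − 18 = 0.
φ = (−3 + √(3² + 4·10·18)) / (2·10) = (−3 + √729) / 20 = (−3 + 27)/20 = 6/5.
ℓ''(φ) = −18/φ² − 10 < 0, confirming a maximum.

φ̂_MAP = 1.200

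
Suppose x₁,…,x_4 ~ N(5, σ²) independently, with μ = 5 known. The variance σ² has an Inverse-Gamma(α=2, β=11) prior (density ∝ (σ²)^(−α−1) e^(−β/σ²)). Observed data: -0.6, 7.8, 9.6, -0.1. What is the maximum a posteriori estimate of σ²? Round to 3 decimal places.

σ̂²_MAP = 10.837

Sum of squared deviations about the known mean: SS = (-0.6−5)² + (7.8−5)² + (9.6−5)² + (-0.1−5)² = 86.37.
The Normal likelihood contributes (σ²)^(−n/2) exp(−SS/(2σ²)), so the posterior is Inverse-Gamma(α + n/2, β + SS/2) = Inverse-Gamma(4, 54.185).
The mode of Inverse-Gamma(a, b) is b/(a+1) = 54.185/5 ≈ 10.837.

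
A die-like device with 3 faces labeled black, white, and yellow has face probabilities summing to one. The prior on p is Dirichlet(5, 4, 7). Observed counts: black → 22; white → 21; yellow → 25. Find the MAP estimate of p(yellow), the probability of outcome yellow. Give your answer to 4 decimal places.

MAP estimate of p(yellow) = 0.3827

The posterior is Dirichlet(αᵢ + nᵢ) = Dirichlet(27, 25, 32).
For a Dirichlet(a₁,…,a_K) with all aᵢ > 1, the mode has j-th component (aⱼ − 1)/(Σaᵢ − K).
Here Σaᵢ = 84 and K = 3, so p(yellow) = (32 − 1)/(84 − 3) = 31/81 ≈ 0.3827.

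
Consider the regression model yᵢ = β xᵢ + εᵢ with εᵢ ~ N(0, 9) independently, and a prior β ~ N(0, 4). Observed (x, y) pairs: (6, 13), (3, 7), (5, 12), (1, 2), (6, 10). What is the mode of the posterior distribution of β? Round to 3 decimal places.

β̂_MAP = 2.023

log p(β | y) = −Σ(yᵢ − βxᵢ)²/(2·9) − β²/(2·4) + const.
Setting the derivative to zero: Σxᵢ(yᵢ − βxᵢ)/9 − β/4 = 0, so β = Σxᵢyᵢ / (Σxᵢ² + σ²/τ²).
Σxᵢyᵢ = 6·13 + 3·7 + 5·12 + 1·2 + 6·10 = 221; Σxᵢ² = 107; σ²/τ² = 2.25.
β̂_MAP = 221 / (107 + 2.25) = 221/109.25 ≈ 2.023.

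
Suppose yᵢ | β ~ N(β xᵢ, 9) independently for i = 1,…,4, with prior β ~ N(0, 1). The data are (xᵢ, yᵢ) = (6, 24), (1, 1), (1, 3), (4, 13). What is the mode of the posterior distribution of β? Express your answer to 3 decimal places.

β̂_MAP = 3.175

log p(β | y) = −Σ(yᵢ − βxᵢ)²/(2·9) − β²/(2·1) + const.
Setting the derivative to zero: Σxᵢ(yᵢ − βxᵢ)/9 − β/1 = 0, so β = Σxᵢyᵢ / (Σxᵢ² + σ²/τ²).
Σxᵢyᵢ = 6·24 + 1·1 + 1·3 + 4·13 = 200; Σxᵢ² = 54; σ²/τ² = 9.
β̂_MAP = 200 / (54 + 9) = 200/63 ≈ 3.175.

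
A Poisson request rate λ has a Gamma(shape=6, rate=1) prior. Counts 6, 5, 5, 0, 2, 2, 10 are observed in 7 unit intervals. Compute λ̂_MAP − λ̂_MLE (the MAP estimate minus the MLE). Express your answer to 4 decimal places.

MAP − MLE = 0.0893

Σxᵢ = 30. Posterior is Gamma(36, 8); MAP = (36−1)/8 = 35/8 ≈ 4.37500.
MLE = x̄ = 30/7 ≈ 4.28571.
Difference = 35/8 − 30/7 = 5/56 ≈ 0.0893.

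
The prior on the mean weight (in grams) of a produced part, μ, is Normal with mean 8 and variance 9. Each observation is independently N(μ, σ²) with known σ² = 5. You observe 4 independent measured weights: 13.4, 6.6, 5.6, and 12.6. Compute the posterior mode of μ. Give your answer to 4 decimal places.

μ̂_MAP = 9.3610

n = 4; x̄ = (13.4 + 6.6 + 5.6 + 12.6)/4 = 38.2/4 = 9.55.
For a Normal prior and Normal likelihood with known variance, the posterior is Normal; its mode equals its mean, the precision-weighted average.
Prior precision 1/σ₀² = 1/9; data precision n/σ² = 4/5 = 0.8.
μ̂ = ((1/9)·8 + 0.8·9.55) / (1/9 + 0.8) = (1919/225)/(41/45) = 1919/205 ≈ 9.3610.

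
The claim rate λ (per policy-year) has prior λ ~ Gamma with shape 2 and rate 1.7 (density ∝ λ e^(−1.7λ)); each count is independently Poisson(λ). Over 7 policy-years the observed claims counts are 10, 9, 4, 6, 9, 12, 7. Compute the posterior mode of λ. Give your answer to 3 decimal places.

λ̂_MAP = 6.667

Σxᵢ = 10+9+4+6+9+12+7 = 57, with n = 7.
Posterior ∝ λe^(−1.7λ) · λ^57e^(−7λ) = λ^58e^(−8.7λ), i.e. Gamma(shape=59, rate=8.7).
The mode of a Gamma(a, b) with a ≥ 1 (shape–rate) is (a−1)/b = 58/8.7 ≈ 6.667.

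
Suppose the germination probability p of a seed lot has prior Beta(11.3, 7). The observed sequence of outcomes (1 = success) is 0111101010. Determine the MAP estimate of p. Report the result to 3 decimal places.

Prior: Beta(11.3, 7).
Data: 6 successes in 10 trials (from the sequence). The binomial likelihood contributes p^6(1−p)^4, so the posterior is Beta(11.3+6, 7+4) = Beta(17.3, 11).
For Beta(a, b) with a, b > 1 the mode is (a−1)/(a+b−2) = 16.3/26.3 ≈ 0.620.

p̂_MAP = 0.620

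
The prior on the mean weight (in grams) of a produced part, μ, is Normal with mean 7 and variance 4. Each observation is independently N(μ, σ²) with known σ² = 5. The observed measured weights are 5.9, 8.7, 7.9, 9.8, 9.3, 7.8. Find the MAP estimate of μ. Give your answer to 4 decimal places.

μ̂_MAP = 8.0207

n = 6; x̄ = (5.9 + 8.7 + 7.9 + 9.8 + 9.3 + 7.8)/6 = 49.4/6 = 247/30 ≈ 8.2333.
For a Normal prior and Normal likelihood with known variance, the posterior is Normal; its mode equals its mean, the precision-weighted average.
Prior precision 1/σ₀² = 1/4 = 0.25; data precision n/σ² = 6/5 = 1.2.
μ̂ = (0.25·7 + 1.2·(247/30)) / (0.25 + 1.2) = 11.63/1.45 = 1163/145 ≈ 8.0207.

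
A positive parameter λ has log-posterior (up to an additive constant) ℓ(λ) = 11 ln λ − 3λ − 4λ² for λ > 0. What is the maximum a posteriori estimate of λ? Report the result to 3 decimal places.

ℓ'(λ) = 11/λ − 3 − 8λ. Setting this to zero and multiplying by λ: 8λ² + 3λ − 11 = 0.
λ = (−3 + √(3² + 4·8·11)) / (2·8) = (−3 + √361) / 16 = (−3 + 19)/16 = 1.
ℓ''(λ) = −11/λ² − 8 < 0, confirming a maximum.

λ̂_MAP = 1.000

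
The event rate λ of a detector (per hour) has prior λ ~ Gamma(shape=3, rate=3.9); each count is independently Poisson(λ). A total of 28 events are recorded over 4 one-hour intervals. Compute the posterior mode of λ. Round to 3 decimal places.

Σxᵢ = 28, n = 4.
Posterior ∝ λ^2e^(−3.9λ) · λ^28e^(−4λ) = λ^30e^(−7.9λ), i.e. Gamma(shape=31, rate=7.9).
The mode of a Gamma(a, b) with a ≥ 1 (shape–rate) is (a−1)/b = 30/7.9 ≈ 3.797.

λ̂_MAP = 3.797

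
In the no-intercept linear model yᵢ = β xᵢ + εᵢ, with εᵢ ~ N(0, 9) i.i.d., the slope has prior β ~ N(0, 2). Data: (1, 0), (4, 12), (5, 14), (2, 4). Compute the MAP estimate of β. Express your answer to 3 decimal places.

β̂_MAP = 2.495

log p(β | y) = −Σ(yᵢ − βxᵢ)²/(2·9) − β²/(2·2) + const.
Setting the derivative to zero: Σxᵢ(yᵢ − βxᵢ)/9 − β/2 = 0, so β = Σxᵢyᵢ / (Σxᵢ² + σ²/τ²).
Σxᵢyᵢ = 1·0 + 4·12 + 5·14 + 2·4 = 126; Σxᵢ² = 46; σ²/τ² = 4.5.
β̂_MAP = 126 / (46 + 4.5) = 126/50.5 ≈ 2.495.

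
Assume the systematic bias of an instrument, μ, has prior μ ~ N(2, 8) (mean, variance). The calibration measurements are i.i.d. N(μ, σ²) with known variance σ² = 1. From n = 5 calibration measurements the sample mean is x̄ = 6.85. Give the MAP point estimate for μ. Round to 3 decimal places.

μ̂_MAP = 6.732

n = 5, x̄ = 6.85.
For a Normal prior and Normal likelihood with known variance, the posterior is Normal; its mode equals its mean, the precision-weighted average.
Prior precision 1/σ₀² = 1/8 = 0.125; data precision n/σ² = 5/1 = 5.
μ̂ = (0.125·2 + 5·6.85) / (0.125 + 5) = 34.5/5.125 = 276/41 ≈ 6.732.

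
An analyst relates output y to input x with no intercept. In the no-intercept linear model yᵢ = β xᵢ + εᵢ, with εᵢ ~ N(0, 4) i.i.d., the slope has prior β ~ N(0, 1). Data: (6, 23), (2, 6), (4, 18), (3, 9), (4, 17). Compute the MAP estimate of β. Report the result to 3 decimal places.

β̂_MAP = 3.729

log p(β | y) = −Σ(yᵢ − βxᵢ)²/(2·4) − β²/(2·1) + const.
Setting the derivative to zero: Σxᵢ(yᵢ − βxᵢ)/4 − β/1 = 0, so β = Σxᵢyᵢ / (Σxᵢ² + σ²/τ²).
Σxᵢyᵢ = 6·23 + 2·6 + 4·18 + 3·9 + 4·17 = 317; Σxᵢ² = 81; σ²/τ² = 4.
β̂_MAP = 317 / (81 + 4) = 317/85 ≈ 3.729.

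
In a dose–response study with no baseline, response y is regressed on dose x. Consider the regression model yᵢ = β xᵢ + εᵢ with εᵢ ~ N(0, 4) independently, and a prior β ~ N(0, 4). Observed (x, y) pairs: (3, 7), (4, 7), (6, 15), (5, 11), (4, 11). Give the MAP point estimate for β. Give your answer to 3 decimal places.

log p(β | y) = −Σ(yᵢ − βxᵢ)²/(2·4) − β²/(2·4) + const.
Setting the derivative to zero: Σxᵢ(yᵢ − βxᵢ)/4 − β/4 = 0, so β = Σxᵢyᵢ / (Σxᵢ² + σ²/τ²).
Σxᵢyᵢ = 3·7 + 4·7 + 6·15 + 5·11 + 4·11 = 238; Σxᵢ² = 102; σ²/τ² = 1.
β̂_MAP = 238 / (102 + 1) = 238/103 ≈ 2.311.

β̂_MAP = 2.311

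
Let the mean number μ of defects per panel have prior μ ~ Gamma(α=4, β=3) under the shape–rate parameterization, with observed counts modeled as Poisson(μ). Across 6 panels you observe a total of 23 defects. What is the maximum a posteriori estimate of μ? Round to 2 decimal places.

Σxᵢ = 23, n = 6.
Posterior ∝ μ^3e^(−3μ) · μ^23e^(−6μ) = μ^26e^(−9μ), i.e. Gamma(shape=27, rate=9).
The mode of a Gamma(a, b) with a ≥ 1 (shape–rate) is (a−1)/b = 26/9 ≈ 2.89.

μ̂_MAP = 2.89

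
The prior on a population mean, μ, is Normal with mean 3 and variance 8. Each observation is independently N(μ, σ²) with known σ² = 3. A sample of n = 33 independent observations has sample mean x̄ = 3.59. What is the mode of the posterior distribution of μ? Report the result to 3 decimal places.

n = 33, x̄ = 3.59.
For a Normal prior and Normal likelihood with known variance, the posterior is Normal; its mode equals its mean, the precision-weighted average.
Prior precision 1/σ₀² = 1/8 = 0.125; data precision n/σ² = 33/3 = 11.
μ̂ = (0.125·3 + 11·3.59) / (0.125 + 11) = 39.865/11.125 = 7973/2225 ≈ 3.583.

μ̂_MAP = 3.583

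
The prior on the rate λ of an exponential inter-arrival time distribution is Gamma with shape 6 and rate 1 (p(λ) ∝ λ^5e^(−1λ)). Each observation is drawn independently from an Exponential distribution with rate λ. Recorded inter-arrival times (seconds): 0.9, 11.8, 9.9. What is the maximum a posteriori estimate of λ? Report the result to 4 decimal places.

λ̂_MAP = 0.3390

The Exponential(rate=λ) likelihood is ∝ λ^n e^(−λΣtᵢ). Here n = 3 and Σtᵢ = 0.9 + 11.8 + 9.9 = 22.6.
Posterior ∝ λ^5e^(−1λ) · λ^3e^(−22.6λ) = λ^8e^(−23.6λ), i.e. Gamma(9, 23.6).
Mode = (a−1)/b = 8/23.6 ≈ 0.3390.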